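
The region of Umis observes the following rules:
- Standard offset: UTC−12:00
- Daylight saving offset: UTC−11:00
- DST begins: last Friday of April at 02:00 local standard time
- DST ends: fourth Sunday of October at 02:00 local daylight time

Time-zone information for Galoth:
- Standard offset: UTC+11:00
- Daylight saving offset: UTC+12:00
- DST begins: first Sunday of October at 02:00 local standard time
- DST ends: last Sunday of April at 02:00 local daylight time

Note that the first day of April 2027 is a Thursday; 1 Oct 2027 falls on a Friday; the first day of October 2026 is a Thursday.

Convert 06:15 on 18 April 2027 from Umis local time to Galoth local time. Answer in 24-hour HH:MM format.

06:15

1 April 2027 is a Thursday, so Fridays fall on 2, 9, 16, 23, 30; the last is April 30.
1 October 2027 is a Friday, so the first Sunday is October 3 and the fourth is October 24.
18 April 2027 is outside the daylight-saving period (30 April – 24 October), so Umis is on standard time, UTC−12:00.
06:15 Umis + 12h = 18:15 UTC.
1 October 2026 is a Thursday, so the first Sunday is October 4.
1 April 2027 is a Thursday, so Sundays fall on 4, 11, 18, 25; the last is April 25.
At the standard offset (UTC+11:00), 18:15 UTC + 11h = 05:15 Galoth standard time (rolling into the next day, 19 April 2027).
The standard-time date in Galoth, 19 April 2027, lies within the daylight-saving period (4 October 2026 – 25 April 2027), so Galoth is on daylight time, UTC+12:00.
18:15 UTC + 12h = 06:15 Galoth (rolling into the next day, 19 April 2027).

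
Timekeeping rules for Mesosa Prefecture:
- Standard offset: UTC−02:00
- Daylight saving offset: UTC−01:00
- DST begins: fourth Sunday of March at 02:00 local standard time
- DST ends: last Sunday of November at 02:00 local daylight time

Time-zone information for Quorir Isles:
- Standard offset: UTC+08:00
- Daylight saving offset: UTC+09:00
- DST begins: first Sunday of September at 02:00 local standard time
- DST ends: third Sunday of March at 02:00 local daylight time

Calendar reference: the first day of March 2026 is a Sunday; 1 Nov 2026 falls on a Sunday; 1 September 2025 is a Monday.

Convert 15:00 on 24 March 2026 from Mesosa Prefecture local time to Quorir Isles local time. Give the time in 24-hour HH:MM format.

1 March 2026 is a Sunday, so the first Sunday is March 1 and the fourth is March 22.
1 November 2026 is a Sunday, so Sundays fall on 1, 8, 15, 22, 29; the last is November 29.
Daylight saving runs 22 March – 29 November; 24 March 2026 is inside that window, so Mesosa Prefecture is at UTC−01:00.
15:00 Mesosa Prefecture + 1h = 16:00 UTC.
1 September 2025 is a Monday, so the first Sunday is September 7.
1 March 2026 is a Sunday, so the first Sunday is March 1 and the third is March 15.
At the standard offset (UTC+08:00), 16:00 UTC + 8h = 00:00 Quorir Isles standard time (rolling into the next day, 25 March 2026).
The standard-time date in Quorir Isles, 25 March 2026, does not fall between 7 September 2025 and 15 March 2026, so daylight saving is not in effect and Quorir Isles is at UTC+08:00.
16:00 UTC + 8h = 00:00 Quorir Isles (rolling into the next day, 25 March 2026).

00:00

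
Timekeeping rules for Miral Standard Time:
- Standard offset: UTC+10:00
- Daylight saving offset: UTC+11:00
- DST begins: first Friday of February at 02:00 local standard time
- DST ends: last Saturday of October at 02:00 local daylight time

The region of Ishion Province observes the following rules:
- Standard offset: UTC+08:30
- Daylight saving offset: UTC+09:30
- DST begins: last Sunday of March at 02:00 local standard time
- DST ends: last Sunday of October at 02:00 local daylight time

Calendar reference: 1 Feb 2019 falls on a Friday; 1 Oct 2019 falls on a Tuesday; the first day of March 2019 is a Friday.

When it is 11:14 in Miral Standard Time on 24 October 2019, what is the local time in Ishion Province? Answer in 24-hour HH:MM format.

1 February 2019 is a Friday, so the first Friday is February 1.
1 October 2019 is a Tuesday, so Saturdays fall on 5, 12, 19, 26; the last is October 26.
24 October 2019 lies within the daylight-saving period (1 February – 26 October), so Miral Standard Time is on daylight time, UTC+11:00.
11:14 Miral Standard Time − 11h = 00:14 UTC.
1 March 2019 is a Friday, so Sundays fall on 3, 10, 17, 24, 31; the last is March 31.
1 October 2019 is a Tuesday, so Sundays fall on 6, 13, 20, 27; the last is October 27.
At the standard offset (UTC+08:30), 00:14 UTC + 8h30m = 08:44 Ishion Province standard time.
The standard-time date in Ishion Province, 24 October 2019, falls between 31 March and 27 October, so daylight saving is in effect and Ishion Province is at UTC+09:30.
00:14 UTC + 9h30m = 09:44 Ishion Province.

09:44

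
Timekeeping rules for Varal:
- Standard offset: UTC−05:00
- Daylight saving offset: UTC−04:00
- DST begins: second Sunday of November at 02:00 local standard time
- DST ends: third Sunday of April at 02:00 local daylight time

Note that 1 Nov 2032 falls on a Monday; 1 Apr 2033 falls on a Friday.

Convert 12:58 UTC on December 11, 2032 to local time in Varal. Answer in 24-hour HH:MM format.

08:58

1 November 2032 is a Monday, so the first Sunday is November 7 and the second is November 14.
1 April 2033 is a Friday, so the first Sunday is April 3 and the third is April 17.
At the standard offset (UTC−05:00), 12:58 UTC − 5h = 07:58 Varal standard time.
The standard-time date in Varal, December 11, 2032, lies within the daylight-saving period (14 November 2032 – 17 April 2033), so Varal is on daylight time, UTC−04:00.
12:58 UTC − 4h = 08:58 local.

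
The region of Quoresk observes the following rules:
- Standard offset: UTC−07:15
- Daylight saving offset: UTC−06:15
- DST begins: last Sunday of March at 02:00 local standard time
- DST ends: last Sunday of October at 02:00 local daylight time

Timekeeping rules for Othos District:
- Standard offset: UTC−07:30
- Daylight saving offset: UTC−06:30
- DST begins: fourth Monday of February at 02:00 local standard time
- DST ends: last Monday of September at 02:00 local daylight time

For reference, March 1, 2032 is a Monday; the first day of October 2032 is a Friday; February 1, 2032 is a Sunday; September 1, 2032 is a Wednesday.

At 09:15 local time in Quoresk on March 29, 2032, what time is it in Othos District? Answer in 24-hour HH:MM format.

1 March 2032 is a Monday, so Sundays fall on 7, 14, 21, 28; the last is March 28.
1 October 2032 is a Friday, so Sundays fall on 3, 10, 17, 24, 31; the last is October 31.
March 29, 2032 falls between 28 March and 31 October, so daylight saving is in effect and Quoresk is at UTC−06:15.
09:15 Quoresk + 6h15m = 15:30 UTC.
1 February 2032 is a Sunday, so the first Monday is February 2 and the fourth is February 23.
1 September 2032 is a Wednesday, so Mondays fall on 6, 13, 20, 27; the last is September 27.
At the standard offset (UTC−07:30), 15:30 UTC − 7h30m = 08:00 Othos District standard time.
The standard-time date in Othos District, March 29, 2032, lies within the daylight-saving period (23 February – 27 September), so Othos District is on daylight time, UTC−06:30.
15:30 UTC − 6h30m = 09:00 Othos District.

09:00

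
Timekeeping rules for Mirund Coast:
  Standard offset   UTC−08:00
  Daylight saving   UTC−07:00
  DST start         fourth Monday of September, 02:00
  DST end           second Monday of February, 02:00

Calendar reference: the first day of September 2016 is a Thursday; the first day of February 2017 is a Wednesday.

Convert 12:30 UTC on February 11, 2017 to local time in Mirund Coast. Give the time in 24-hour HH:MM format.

1 September 2016 is a Thursday, so the first Monday is September 5 and the fourth is September 26.
1 February 2017 is a Wednesday, so the first Monday is February 6 and the second is February 13.
At the standard offset (UTC−08:00), 12:30 UTC − 8h = 04:30 Mirund Coast standard time.
The standard-time date in Mirund Coast, February 11, 2017, lies within the daylight-saving period (26 September 2016 – 13 February 2017), so Mirund Coast is on daylight time, UTC−07:00.
12:30 UTC − 7h = 05:30 local.

05:30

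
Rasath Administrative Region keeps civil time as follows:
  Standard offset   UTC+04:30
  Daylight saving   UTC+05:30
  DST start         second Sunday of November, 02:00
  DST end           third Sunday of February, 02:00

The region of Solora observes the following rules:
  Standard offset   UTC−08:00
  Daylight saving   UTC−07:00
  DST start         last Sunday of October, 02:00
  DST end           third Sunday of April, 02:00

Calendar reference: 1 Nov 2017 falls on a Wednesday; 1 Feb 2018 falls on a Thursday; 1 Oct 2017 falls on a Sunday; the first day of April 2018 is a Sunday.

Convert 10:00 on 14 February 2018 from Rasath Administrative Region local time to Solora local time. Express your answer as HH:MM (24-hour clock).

1 November 2017 is a Wednesday, so the first Sunday is November 5 and the second is November 12.
1 February 2018 is a Thursday, so the first Sunday is February 4 and the third is February 18.
14 February 2018 lies within the daylight-saving period (12 November 2017 – 18 February 2018), so Rasath Administrative Region is on daylight time, UTC+05:30.
10:00 Rasath Administrative Region − 5h30m = 04:30 UTC.
1 October 2017 is a Sunday, so Sundays fall on 1, 8, 15, 22, 29; the last is October 29.
1 April 2018 is a Sunday, so the first Sunday is April 1 and the third is April 15.
At the standard offset (UTC−08:00), 04:30 UTC − 8h = 20:30 Solora standard time (rolling into the previous day, 13 February 2018).
The standard-time date in Solora, 13 February 2018, lies within the daylight-saving period (29 October 2017 – 15 April 2018), so Solora is on daylight time, UTC−07:00.
04:30 UTC − 7h = 21:30 Solora (rolling into the previous day, 13 February 2018).

21:30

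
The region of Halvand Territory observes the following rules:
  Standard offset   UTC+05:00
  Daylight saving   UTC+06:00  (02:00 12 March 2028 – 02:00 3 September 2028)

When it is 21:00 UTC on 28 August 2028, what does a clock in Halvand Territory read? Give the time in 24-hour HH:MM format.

At the standard offset (UTC+05:00), 21:00 UTC + 5h = 02:00 Halvand Territory standard time (rolling into the next day, 29 August 2028).
The standard-time date in Halvand Territory, 29 August 2028, lies within the daylight-saving period (12 March – 3 September), so Halvand Territory is on daylight time, UTC+06:00.
21:00 UTC + 6h = 03:00 local (rolling into the next day, 29 August 2028).

03:00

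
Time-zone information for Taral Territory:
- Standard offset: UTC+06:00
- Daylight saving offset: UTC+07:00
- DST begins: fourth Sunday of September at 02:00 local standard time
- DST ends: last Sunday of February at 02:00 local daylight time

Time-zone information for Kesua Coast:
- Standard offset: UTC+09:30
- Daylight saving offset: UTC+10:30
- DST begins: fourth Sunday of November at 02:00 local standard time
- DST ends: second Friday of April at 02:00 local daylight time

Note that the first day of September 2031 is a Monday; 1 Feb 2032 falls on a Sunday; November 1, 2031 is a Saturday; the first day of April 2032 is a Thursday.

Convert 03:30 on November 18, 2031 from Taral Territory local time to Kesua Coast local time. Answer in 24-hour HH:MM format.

06:00

1 September 2031 is a Monday, so the first Sunday is September 7 and the fourth is September 28.
1 February 2032 is a Sunday, so Sundays fall on 1, 8, 15, 22, 29; the last is February 29.
November 18, 2031 lies within the daylight-saving period (28 September 2031 – 29 February 2032), so Taral Territory is on daylight time, UTC+07:00.
03:30 Taral Territory − 7h = 20:30 UTC (rolling into the previous day, 17 November 2031).
1 November 2031 is a Saturday, so the first Sunday is November 2 and the fourth is November 23.
1 April 2032 is a Thursday, so the first Friday is April 2 and the second is April 9.
At the standard offset (UTC+09:30), 20:30 UTC + 9h30m = 06:00 Kesua Coast standard time (rolling into the next day, 18 November 2031).
The standard-time date in Kesua Coast, November 18, 2031, does not fall between 23 November 2031 and 9 April 2032, so daylight saving is not in effect and Kesua Coast is at UTC+09:30.
20:30 UTC + 9h30m = 06:00 Kesua Coast (rolling into the next day, 18 November 2031).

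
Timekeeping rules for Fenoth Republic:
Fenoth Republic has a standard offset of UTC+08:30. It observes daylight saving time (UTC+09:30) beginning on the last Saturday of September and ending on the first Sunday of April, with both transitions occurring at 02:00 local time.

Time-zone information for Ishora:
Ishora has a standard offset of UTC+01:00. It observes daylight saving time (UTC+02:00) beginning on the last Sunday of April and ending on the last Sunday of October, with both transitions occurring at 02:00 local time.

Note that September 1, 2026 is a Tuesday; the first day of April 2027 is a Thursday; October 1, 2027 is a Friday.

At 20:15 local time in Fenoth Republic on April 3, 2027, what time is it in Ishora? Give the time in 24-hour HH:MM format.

11:45

1 September 2026 is a Tuesday, so Saturdays fall on 5, 12, 19, 26; the last is September 26.
1 April 2027 is a Thursday, so the first Sunday is April 4.
Daylight saving runs 26 September 2026 – 4 April 2027; April 3, 2027 is inside that window, so Fenoth Republic is at UTC+09:30.
20:15 Fenoth Republic − 9h30m = 10:45 UTC.
1 April 2027 is a Thursday, so Sundays fall on 4, 11, 18, 25; the last is April 25.
1 October 2027 is a Friday, so Sundays fall on 3, 10, 17, 24, 31; the last is October 31.
At the standard offset (UTC+01:00), 10:45 UTC + 1h = 11:45 Ishora standard time.
The standard-time date in Ishora, April 3, 2027, is outside the daylight-saving period (25 April – 31 October), so Ishora is on standard time, UTC+01:00.
10:45 UTC + 1h = 11:45 Ishora.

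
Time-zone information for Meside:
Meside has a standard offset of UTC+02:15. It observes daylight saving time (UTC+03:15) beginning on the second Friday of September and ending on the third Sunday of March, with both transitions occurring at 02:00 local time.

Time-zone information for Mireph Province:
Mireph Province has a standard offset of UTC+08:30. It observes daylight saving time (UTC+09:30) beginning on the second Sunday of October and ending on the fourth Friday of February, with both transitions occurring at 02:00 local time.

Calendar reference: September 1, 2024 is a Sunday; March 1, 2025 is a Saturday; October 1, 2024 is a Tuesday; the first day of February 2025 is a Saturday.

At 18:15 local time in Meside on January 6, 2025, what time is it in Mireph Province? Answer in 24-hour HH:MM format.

00:30

1 September 2024 is a Sunday, so the first Friday is September 6 and the second is September 13.
1 March 2025 is a Saturday, so the first Sunday is March 2 and the third is March 16.
January 6, 2025 lies within the daylight-saving period (13 September 2024 – 16 March 2025), so Meside is on daylight time, UTC+03:15.
18:15 Meside − 3h15m = 15:00 UTC.
1 October 2024 is a Tuesday, so the first Sunday is October 6 and the second is October 13.
1 February 2025 is a Saturday, so the first Friday is February 7 and the fourth is February 28.
At the standard offset (UTC+08:30), 15:00 UTC + 8h30m = 23:30 Mireph Province standard time.
The standard-time date in Mireph Province, January 6, 2025, falls between 13 October 2024 and 28 February 2025, so daylight saving is in effect and Mireph Province is at UTC+09:30.
15:00 UTC + 9h30m = 00:30 Mireph Province (rolling into the next day, 7 January 2025).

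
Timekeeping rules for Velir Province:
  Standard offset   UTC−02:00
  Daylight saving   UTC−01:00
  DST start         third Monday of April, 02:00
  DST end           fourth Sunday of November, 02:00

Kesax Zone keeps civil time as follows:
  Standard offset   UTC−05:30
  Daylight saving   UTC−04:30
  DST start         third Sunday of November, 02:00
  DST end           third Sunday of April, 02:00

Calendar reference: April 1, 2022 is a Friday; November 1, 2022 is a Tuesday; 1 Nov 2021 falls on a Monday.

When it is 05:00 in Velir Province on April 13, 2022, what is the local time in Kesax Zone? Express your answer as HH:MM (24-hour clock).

02:30

1 April 2022 is a Friday, so the first Monday is April 4 and the third is April 18.
1 November 2022 is a Tuesday, so the first Sunday is November 6 and the fourth is November 27.
April 13, 2022 is outside the daylight-saving period (18 April – 27 November), so Velir Province is on standard time, UTC−02:00.
05:00 Velir Province + 2h = 07:00 UTC.
1 November 2021 is a Monday, so the first Sunday is November 7 and the third is November 21.
1 April 2022 is a Friday, so the first Sunday is April 3 and the third is April 17.
At the standard offset (UTC−05:30), 07:00 UTC − 5h30m = 01:30 Kesax Zone standard time.
The standard-time date in Kesax Zone, April 13, 2022, lies within the daylight-saving period (21 November 2021 – 17 April 2022), so Kesax Zone is on daylight time, UTC−04:30.
07:00 UTC − 4h30m = 02:30 Kesax Zone.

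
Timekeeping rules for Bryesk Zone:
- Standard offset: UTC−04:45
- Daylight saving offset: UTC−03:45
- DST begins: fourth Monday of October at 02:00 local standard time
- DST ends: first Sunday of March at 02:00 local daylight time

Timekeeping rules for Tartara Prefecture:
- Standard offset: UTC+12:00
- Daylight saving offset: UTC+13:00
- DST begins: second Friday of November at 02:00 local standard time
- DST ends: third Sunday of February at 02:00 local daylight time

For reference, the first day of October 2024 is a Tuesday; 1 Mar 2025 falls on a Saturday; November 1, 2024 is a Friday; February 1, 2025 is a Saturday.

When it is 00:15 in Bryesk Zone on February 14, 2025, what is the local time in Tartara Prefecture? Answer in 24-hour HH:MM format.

17:00

1 October 2024 is a Tuesday, so the first Monday is October 7 and the fourth is October 28.
1 March 2025 is a Saturday, so the first Sunday is March 2.
Daylight saving runs 28 October 2024 – 2 March 2025; February 14, 2025 is inside that window, so Bryesk Zone is at UTC−03:45.
00:15 Bryesk Zone + 3h45m = 04:00 UTC.
1 November 2024 is a Friday, so the first Friday is November 1 and the second is November 8.
1 February 2025 is a Saturday, so the first Sunday is February 2 and the third is February 16.
At the standard offset (UTC+12:00), 04:00 UTC + 12h = 16:00 Tartara Prefecture standard time.
Daylight saving runs 8 November 2024 – 16 February 2025; the standard-time date in Tartara Prefecture, February 14, 2025, is inside that window, so Tartara Prefecture is at UTC+13:00.
04:00 UTC + 13h = 17:00 Tartara Prefecture.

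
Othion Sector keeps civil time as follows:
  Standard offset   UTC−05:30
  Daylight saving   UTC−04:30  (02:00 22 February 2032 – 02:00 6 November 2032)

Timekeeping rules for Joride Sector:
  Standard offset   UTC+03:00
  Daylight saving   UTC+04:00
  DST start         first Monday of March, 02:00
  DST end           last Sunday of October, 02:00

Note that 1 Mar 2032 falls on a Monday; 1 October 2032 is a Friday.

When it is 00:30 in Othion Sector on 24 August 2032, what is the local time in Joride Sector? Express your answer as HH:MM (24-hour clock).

09:00

24 August 2032 lies within the daylight-saving period (22 February – 6 November), so Othion Sector is on daylight time, UTC−04:30.
00:30 Othion Sector + 4h30m = 05:00 UTC.
1 March 2032 is a Monday, so the first Monday is March 1.
1 October 2032 is a Friday, so Sundays fall on 3, 10, 17, 24, 31; the last is October 31.
At the standard offset (UTC+03:00), 05:00 UTC + 3h = 08:00 Joride Sector standard time.
Daylight saving runs 1 March – 31 October; the standard-time date in Joride Sector, 24 August 2032, is inside that window, so Joride Sector is at UTC+04:00.
05:00 UTC + 4h = 09:00 Joride Sector.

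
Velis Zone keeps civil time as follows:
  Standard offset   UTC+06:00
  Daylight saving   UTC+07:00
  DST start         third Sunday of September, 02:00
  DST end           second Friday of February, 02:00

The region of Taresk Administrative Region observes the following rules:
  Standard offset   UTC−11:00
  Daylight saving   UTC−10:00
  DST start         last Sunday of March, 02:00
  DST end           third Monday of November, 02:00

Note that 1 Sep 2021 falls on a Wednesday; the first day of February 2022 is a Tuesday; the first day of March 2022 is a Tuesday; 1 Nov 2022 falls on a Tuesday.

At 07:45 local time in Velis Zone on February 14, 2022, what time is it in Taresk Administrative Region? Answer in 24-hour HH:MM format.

14:45

1 September 2021 is a Wednesday, so the first Sunday is September 5 and the third is September 19.
1 February 2022 is a Tuesday, so the first Friday is February 4 and the second is February 11.
Daylight saving runs 19 September 2021 – 11 February 2022; February 14, 2022 is outside that window, so Velis Zone is on standard time at UTC+06:00.
07:45 Velis Zone − 6h = 01:45 UTC.
1 March 2022 is a Tuesday, so Sundays fall on 6, 13, 20, 27; the last is March 27.
1 November 2022 is a Tuesday, so the first Monday is November 7 and the third is November 21.
At the standard offset (UTC−11:00), 01:45 UTC − 11h = 14:45 Taresk Administrative Region standard time (rolling into the previous day, 13 February 2022).
The standard-time date in Taresk Administrative Region, February 13, 2022, does not fall between 27 March and 21 November, so daylight saving is not in effect and Taresk Administrative Region is at UTC−11:00.
01:45 UTC − 11h = 14:45 Taresk Administrative Region (rolling into the previous day, 13 February 2022).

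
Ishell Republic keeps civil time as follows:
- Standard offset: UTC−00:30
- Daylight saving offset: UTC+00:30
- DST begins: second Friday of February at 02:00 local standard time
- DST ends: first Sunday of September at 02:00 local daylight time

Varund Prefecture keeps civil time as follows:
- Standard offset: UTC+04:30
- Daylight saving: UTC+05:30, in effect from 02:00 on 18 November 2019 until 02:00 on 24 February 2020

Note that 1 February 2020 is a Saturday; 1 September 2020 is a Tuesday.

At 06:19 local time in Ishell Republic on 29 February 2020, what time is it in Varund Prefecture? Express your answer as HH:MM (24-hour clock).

1 February 2020 is a Saturday, so the first Friday is February 7 and the second is February 14.
1 September 2020 is a Tuesday, so the first Sunday is September 6.
Daylight saving runs 14 February – 6 September; 29 February 2020 is inside that window, so Ishell Republic is at UTC+00:30.
06:19 Ishell Republic − 0h30m = 05:49 UTC.
At the standard offset (UTC+04:30), 05:49 UTC + 4h30m = 10:19 Varund Prefecture standard time.
The standard-time date in Varund Prefecture, 29 February 2020, does not fall between 18 November 2019 and 24 February 2020, so daylight saving is not in effect and Varund Prefecture is at UTC+04:30.
05:49 UTC + 4h30m = 10:19 Varund Prefecture.

10:19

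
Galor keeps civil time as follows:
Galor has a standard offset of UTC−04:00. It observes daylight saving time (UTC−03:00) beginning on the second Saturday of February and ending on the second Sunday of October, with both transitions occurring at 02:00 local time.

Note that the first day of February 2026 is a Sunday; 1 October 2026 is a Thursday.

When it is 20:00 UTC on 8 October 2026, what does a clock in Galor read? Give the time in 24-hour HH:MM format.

17:00

1 February 2026 is a Sunday, so the first Saturday is February 7 and the second is February 14.
1 October 2026 is a Thursday, so the first Sunday is October 4 and the second is October 11.
At the standard offset (UTC−04:00), 20:00 UTC − 4h = 16:00 Galor standard time.
The standard-time date in Galor, 8 October 2026, falls between 14 February and 11 October, so daylight saving is in effect and Galor is at UTC−03:00.
20:00 UTC − 3h = 17:00 local.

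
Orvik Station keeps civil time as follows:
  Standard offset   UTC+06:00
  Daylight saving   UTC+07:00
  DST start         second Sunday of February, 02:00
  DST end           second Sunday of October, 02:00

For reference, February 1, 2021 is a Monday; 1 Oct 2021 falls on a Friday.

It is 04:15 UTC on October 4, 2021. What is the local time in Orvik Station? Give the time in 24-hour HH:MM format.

1 February 2021 is a Monday, so the first Sunday is February 7 and the second is February 14.
1 October 2021 is a Friday, so the first Sunday is October 3 and the second is October 10.
At the standard offset (UTC+06:00), 04:15 UTC + 6h = 10:15 Orvik Station standard time.
Daylight saving runs 14 February – 10 October; the standard-time date in Orvik Station, October 4, 2021, is inside that window, so Orvik Station is at UTC+07:00.
04:15 UTC + 7h = 11:15 local.

11:15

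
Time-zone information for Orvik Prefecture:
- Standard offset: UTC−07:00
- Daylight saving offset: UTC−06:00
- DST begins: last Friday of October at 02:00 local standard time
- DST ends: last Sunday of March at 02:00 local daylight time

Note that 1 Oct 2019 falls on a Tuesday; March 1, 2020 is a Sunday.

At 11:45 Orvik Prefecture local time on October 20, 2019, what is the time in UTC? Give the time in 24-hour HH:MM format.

18:45

1 October 2019 is a Tuesday, so Fridays fall on 4, 11, 18, 25; the last is October 25.
1 March 2020 is a Sunday, so Sundays fall on 1, 8, 15, 22, 29; the last is March 29.
October 20, 2019 does not fall between 25 October 2019 and 29 March 2020, so daylight saving is not in effect and Orvik Prefecture is at UTC−07:00.
11:45 local + 7h = 18:45 UTC.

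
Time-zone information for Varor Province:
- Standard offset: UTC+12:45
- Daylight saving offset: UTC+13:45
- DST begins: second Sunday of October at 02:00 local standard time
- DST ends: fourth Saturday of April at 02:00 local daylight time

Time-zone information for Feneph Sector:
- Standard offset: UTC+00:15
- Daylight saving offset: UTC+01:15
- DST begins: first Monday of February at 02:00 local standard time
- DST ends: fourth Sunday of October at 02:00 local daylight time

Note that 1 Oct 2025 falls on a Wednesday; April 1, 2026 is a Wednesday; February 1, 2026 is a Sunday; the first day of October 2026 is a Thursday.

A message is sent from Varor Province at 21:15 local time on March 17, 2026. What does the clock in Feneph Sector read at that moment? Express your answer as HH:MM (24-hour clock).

08:45

1 October 2025 is a Wednesday, so the first Sunday is October 5 and the second is October 12.
1 April 2026 is a Wednesday, so the first Saturday is April 4 and the fourth is April 25.
March 17, 2026 lies within the daylight-saving period (12 October 2025 – 25 April 2026), so Varor Province is on daylight time, UTC+13:45.
21:15 Varor Province − 13h45m = 07:30 UTC.
1 February 2026 is a Sunday, so the first Monday is February 2.
1 October 2026 is a Thursday, so the first Sunday is October 4 and the fourth is October 25.
At the standard offset (UTC+00:15), 07:30 UTC + 0h15m = 07:45 Feneph Sector standard time.
The standard-time date in Feneph Sector, March 17, 2026, lies within the daylight-saving period (2 February – 25 October), so Feneph Sector is on daylight time, UTC+01:15.
07:30 UTC + 1h15m = 08:45 Feneph Sector.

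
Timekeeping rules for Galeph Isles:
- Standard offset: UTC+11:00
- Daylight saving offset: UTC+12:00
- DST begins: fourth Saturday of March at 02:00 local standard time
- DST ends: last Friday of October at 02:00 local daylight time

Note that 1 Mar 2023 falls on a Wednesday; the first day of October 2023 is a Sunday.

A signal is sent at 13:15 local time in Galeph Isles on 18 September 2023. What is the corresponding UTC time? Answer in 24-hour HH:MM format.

1 March 2023 is a Wednesday, so the first Saturday is March 4 and the fourth is March 25.
1 October 2023 is a Sunday, so Fridays fall on 6, 13, 20, 27; the last is October 27.
18 September 2023 falls between 25 March and 27 October, so daylight saving is in effect and Galeph Isles is at UTC+12:00.
13:15 local − 12h = 01:15 UTC.

01:15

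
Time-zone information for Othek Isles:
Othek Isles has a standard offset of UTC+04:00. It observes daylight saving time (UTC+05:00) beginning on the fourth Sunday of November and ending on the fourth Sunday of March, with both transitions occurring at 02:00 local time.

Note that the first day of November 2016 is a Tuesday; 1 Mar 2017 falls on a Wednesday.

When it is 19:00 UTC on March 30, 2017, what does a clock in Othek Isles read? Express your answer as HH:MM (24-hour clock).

1 November 2016 is a Tuesday, so the first Sunday is November 6 and the fourth is November 27.
1 March 2017 is a Wednesday, so the first Sunday is March 5 and the fourth is March 26.
At the standard offset (UTC+04:00), 19:00 UTC + 4h = 23:00 Othek Isles standard time.
Daylight saving runs 27 November 2016 – 26 March 2017; the standard-time date in Othek Isles, March 30, 2017, is outside that window, so Othek Isles is on standard time at UTC+04:00.
19:00 UTC + 4h = 23:00 local.

23:00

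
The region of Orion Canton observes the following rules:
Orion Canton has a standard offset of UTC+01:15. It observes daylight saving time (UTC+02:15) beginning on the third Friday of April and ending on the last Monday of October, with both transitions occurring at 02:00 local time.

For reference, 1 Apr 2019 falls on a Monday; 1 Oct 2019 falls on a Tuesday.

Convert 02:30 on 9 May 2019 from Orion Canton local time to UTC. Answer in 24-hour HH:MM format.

00:15

1 April 2019 is a Monday, so the first Friday is April 5 and the third is April 19.
1 October 2019 is a Tuesday, so Mondays fall on 7, 14, 21, 28; the last is October 28.
9 May 2019 lies within the daylight-saving period (19 April – 28 October), so Orion Canton is on daylight time, UTC+02:15.
02:30 local − 2h15m = 00:15 UTC.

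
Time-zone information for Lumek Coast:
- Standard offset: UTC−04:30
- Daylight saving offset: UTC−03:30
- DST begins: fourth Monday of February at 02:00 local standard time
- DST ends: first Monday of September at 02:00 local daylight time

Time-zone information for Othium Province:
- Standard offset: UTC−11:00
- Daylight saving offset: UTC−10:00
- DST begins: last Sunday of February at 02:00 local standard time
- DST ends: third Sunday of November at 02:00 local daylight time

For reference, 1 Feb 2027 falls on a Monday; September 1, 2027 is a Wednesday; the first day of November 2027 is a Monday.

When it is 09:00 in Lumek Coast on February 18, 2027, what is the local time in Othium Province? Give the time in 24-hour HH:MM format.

1 February 2027 is a Monday, so the first Monday is February 1 and the fourth is February 22.
1 September 2027 is a Wednesday, so the first Monday is September 6.
February 18, 2027 is outside the daylight-saving period (22 February – 6 September), so Lumek Coast is on standard time, UTC−04:30.
09:00 Lumek Coast + 4h30m = 13:30 UTC.
1 February 2027 is a Monday, so Sundays fall on 7, 14, 21, 28; the last is February 28.
1 November 2027 is a Monday, so the first Sunday is November 7 and the third is November 21.
At the standard offset (UTC−11:00), 13:30 UTC − 11h = 02:30 Othium Province standard time.
The standard-time date in Othium Province, February 18, 2027, does not fall between 28 February and 21 November, so daylight saving is not in effect and Othium Province is at UTC−11:00.
13:30 UTC − 11h = 02:30 Othium Province.

02:30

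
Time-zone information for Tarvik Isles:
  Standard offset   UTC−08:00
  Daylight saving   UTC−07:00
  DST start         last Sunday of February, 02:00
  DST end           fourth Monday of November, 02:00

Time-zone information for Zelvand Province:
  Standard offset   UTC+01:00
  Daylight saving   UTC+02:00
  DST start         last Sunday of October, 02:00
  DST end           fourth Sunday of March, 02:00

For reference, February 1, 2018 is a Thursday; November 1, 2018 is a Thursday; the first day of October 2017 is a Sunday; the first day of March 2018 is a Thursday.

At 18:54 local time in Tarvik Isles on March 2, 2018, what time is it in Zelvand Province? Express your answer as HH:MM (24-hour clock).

1 February 2018 is a Thursday, so Sundays fall on 4, 11, 18, 25; the last is February 25.
1 November 2018 is a Thursday, so the first Monday is November 5 and the fourth is November 26.
March 2, 2018 lies within the daylight-saving period (25 February – 26 November), so Tarvik Isles is on daylight time, UTC−07:00.
18:54 Tarvik Isles + 7h = 01:54 UTC (rolling into the next day, 3 March 2018).
1 October 2017 is a Sunday, so Sundays fall on 1, 8, 15, 22, 29; the last is October 29.
1 March 2018 is a Thursday, so the first Sunday is March 4 and the fourth is March 25.
At the standard offset (UTC+01:00), 01:54 UTC + 1h = 02:54 Zelvand Province standard time.
The standard-time date in Zelvand Province, March 3, 2018, falls between 29 October 2017 and 25 March 2018, so daylight saving is in effect and Zelvand Province is at UTC+02:00.
01:54 UTC + 2h = 03:54 Zelvand Province.

03:54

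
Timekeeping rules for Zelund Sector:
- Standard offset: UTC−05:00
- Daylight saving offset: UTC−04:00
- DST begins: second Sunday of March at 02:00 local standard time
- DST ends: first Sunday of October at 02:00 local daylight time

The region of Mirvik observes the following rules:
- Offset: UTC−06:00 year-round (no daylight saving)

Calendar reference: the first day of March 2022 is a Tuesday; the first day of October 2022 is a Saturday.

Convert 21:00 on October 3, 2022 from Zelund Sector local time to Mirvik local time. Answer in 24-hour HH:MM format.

20:00

1 March 2022 is a Tuesday, so the first Sunday is March 6 and the second is March 13.
1 October 2022 is a Saturday, so the first Sunday is October 2.
October 3, 2022 is outside the daylight-saving period (13 March – 2 October), so Zelund Sector is on standard time, UTC−05:00.
21:00 Zelund Sector + 5h = 02:00 UTC (rolling into the next day, 4 October 2022).
Mirvik has no daylight saving, so its offset is UTC−06:00 year-round.
02:00 UTC − 6h = 20:00 Mirvik (rolling into the previous day, 3 October 2022).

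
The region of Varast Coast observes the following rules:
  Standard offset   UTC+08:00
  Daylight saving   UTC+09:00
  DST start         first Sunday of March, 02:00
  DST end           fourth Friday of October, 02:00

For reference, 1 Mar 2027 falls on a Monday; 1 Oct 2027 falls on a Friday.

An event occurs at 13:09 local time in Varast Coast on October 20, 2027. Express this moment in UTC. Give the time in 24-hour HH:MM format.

04:09

1 March 2027 is a Monday, so the first Sunday is March 7.
1 October 2027 is a Friday, so the first Friday is October 1 and the fourth is October 22.
October 20, 2027 falls between 7 March and 22 October, so daylight saving is in effect and Varast Coast is at UTC+09:00.
13:09 local − 9h = 04:09 UTC.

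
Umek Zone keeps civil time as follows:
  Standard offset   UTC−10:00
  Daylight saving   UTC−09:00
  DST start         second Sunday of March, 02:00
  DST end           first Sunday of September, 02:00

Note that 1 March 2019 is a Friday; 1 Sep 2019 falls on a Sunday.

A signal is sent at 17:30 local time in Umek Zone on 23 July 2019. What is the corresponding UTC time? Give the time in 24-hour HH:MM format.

1 March 2019 is a Friday, so the first Sunday is March 3 and the second is March 10.
1 September 2019 is a Sunday, so the first Sunday is September 1.
23 July 2019 lies within the daylight-saving period (10 March – 1 September), so Umek Zone is on daylight time, UTC−09:00.
17:30 local + 9h = 02:30 UTC (rolling into the next day, 24 July 2019).

02:30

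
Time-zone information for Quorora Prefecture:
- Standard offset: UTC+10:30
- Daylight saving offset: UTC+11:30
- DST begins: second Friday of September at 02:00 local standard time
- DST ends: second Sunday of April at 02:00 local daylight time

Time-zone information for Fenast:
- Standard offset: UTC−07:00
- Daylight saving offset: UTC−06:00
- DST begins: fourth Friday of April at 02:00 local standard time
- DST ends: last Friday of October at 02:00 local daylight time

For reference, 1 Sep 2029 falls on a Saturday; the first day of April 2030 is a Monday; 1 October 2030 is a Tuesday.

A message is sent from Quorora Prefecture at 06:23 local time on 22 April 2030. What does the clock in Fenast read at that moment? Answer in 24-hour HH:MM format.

12:53

1 September 2029 is a Saturday, so the first Friday is September 7 and the second is September 14.
1 April 2030 is a Monday, so the first Sunday is April 7 and the second is April 14.
22 April 2030 is outside the daylight-saving period (14 September 2029 – 14 April 2030), so Quorora Prefecture is on standard time, UTC+10:30.
06:23 Quorora Prefecture − 10h30m = 19:53 UTC (rolling into the previous day, 21 April 2030).
1 April 2030 is a Monday, so the first Friday is April 5 and the fourth is April 26.
1 October 2030 is a Tuesday, so Fridays fall on 4, 11, 18, 25; the last is October 25.
At the standard offset (UTC−07:00), 19:53 UTC − 7h = 12:53 Fenast standard time.
The standard-time date in Fenast, 21 April 2030, does not fall between 26 April and 25 October, so daylight saving is not in effect and Fenast is at UTC−07:00.
19:53 UTC − 7h = 12:53 Fenast.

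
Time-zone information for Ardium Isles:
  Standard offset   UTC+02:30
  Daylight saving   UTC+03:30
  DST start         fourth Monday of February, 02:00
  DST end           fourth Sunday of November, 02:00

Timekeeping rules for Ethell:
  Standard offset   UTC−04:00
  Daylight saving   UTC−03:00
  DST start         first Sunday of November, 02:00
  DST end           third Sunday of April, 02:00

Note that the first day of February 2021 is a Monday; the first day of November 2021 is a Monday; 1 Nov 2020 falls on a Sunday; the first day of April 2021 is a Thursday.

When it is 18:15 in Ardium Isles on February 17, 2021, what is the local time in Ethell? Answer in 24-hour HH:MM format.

1 February 2021 is a Monday, so the first Monday is February 1 and the fourth is February 22.
1 November 2021 is a Monday, so the first Sunday is November 7 and the fourth is November 28.
Daylight saving runs 22 February – 28 November; February 17, 2021 is outside that window, so Ardium Isles is on standard time at UTC+02:30.
18:15 Ardium Isles − 2h30m = 15:45 UTC.
1 November 2020 is a Sunday, so the first Sunday is November 1.
1 April 2021 is a Thursday, so the first Sunday is April 4 and the third is April 18.
At the standard offset (UTC−04:00), 15:45 UTC − 4h = 11:45 Ethell standard time.
The standard-time date in Ethell, February 17, 2021, lies within the daylight-saving period (1 November 2020 – 18 April 2021), so Ethell is on daylight time, UTC−03:00.
15:45 UTC − 3h = 12:45 Ethell.

12:45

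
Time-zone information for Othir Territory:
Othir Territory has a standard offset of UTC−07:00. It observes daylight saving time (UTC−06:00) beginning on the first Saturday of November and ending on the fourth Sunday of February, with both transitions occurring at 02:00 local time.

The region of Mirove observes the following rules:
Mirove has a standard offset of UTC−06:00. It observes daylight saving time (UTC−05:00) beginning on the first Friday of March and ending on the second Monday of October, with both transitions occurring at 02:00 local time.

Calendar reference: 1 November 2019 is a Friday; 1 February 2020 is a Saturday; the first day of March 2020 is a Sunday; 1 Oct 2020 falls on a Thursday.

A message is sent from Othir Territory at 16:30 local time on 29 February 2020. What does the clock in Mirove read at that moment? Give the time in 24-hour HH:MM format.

17:30

1 November 2019 is a Friday, so the first Saturday is November 2.
1 February 2020 is a Saturday, so the first Sunday is February 2 and the fourth is February 23.
29 February 2020 does not fall between 2 November 2019 and 23 February 2020, so daylight saving is not in effect and Othir Territory is at UTC−07:00.
16:30 Othir Territory + 7h = 23:30 UTC.
1 March 2020 is a Sunday, so the first Friday is March 6.
1 October 2020 is a Thursday, so the first Monday is October 5 and the second is October 12.
At the standard offset (UTC−06:00), 23:30 UTC − 6h = 17:30 Mirove standard time.
The standard-time date in Mirove, 29 February 2020, does not fall between 6 March and 12 October, so daylight saving is not in effect and Mirove is at UTC−06:00.
23:30 UTC − 6h = 17:30 Mirove.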